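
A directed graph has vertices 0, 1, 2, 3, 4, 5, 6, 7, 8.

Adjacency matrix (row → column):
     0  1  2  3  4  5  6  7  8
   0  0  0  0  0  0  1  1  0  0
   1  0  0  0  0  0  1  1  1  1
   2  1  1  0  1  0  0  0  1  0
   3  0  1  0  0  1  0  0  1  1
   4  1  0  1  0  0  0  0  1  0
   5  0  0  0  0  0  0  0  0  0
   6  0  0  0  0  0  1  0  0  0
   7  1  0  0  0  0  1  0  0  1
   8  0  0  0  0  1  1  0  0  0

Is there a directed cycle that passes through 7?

7 is on a cycle iff 7 can reach itself via ≥1 edge.
7 → 8 → 4 → 7 — yes.

Yes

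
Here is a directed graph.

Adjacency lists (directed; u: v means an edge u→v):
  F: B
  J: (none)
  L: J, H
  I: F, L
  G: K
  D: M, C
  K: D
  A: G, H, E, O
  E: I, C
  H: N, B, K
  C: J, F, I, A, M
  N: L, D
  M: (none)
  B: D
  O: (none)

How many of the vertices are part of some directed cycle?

12

A vertex is on a directed cycle iff it belongs to a strongly connected component of size ≥ 2 (or has a self-loop).
The vertices on cycles are {A, B, C, D, E, F, G, H, I, K, L, N} — 12 in total.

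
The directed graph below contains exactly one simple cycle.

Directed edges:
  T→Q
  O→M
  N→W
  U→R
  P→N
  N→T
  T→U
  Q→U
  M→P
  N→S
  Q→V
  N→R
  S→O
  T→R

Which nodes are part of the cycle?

DFS with gray/black marking from N:
N gray
  R gray
  R black
  W gray
  W black
  S gray
    O gray
      M gray
        P gray
          P→N: N is gray → back edge
Back edge closes the cycle N → S → O → M → P → N; its vertices are {M, N, O, P, S}.

M, N, O, P, S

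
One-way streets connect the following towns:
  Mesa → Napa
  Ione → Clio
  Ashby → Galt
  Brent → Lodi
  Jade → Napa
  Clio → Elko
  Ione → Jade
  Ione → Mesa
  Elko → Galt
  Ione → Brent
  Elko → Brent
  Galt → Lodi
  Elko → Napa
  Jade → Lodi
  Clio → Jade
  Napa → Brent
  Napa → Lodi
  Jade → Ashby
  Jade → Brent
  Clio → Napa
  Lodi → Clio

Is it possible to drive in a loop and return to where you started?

Yes

DFS with white/gray/black marking, starting from Jade:
Jade gray
  Ashby gray
    Galt gray
      Lodi gray
        Clio gray
          Napa gray
            Brent gray
              Brent→Lodi: Lodi is gray → back edge
Back edge found, so a cycle exists: Lodi → Clio → Napa → Brent → Lodi.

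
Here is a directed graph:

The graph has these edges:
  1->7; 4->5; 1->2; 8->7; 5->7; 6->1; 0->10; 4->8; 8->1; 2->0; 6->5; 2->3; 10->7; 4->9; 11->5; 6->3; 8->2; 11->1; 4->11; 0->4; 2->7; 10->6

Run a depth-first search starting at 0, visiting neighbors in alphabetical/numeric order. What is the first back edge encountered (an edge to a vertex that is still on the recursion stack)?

DFS from 0 (visiting neighbors in alphabetical/numeric order); mark gray on enter, black on exit:
0 gray
  4 gray
    5 gray
      7 gray
      7 black
    5 black
    8 gray
      1 gray
        2 gray
          2→0: 0 is gray → back edge
First back edge: 2 → 0.

2→0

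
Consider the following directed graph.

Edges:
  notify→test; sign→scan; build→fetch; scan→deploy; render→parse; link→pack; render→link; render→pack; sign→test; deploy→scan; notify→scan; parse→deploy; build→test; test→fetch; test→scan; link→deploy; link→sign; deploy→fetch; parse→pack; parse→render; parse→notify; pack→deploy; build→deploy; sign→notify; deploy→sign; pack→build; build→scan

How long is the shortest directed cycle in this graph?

For each vertex v, BFS finds the shortest path from v back to v.
The shortest such closed walk is render → parse → render, length 2.

2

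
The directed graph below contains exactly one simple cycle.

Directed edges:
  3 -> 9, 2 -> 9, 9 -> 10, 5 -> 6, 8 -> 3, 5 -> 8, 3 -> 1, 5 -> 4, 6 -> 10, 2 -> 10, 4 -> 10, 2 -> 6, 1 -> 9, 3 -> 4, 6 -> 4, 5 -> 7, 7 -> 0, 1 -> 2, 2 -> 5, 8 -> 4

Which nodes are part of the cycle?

DFS with gray/black marking from 2:
2 gray
  10 gray
  10 black
  9 gray
    9→10: 10 black — skip
  9 black
  5 gray
    4 gray
      4→10: 10 black — skip
    4 black
    8 gray
      8→4: 4 black — skip
      3 gray
        1 gray
          1→2: 2 is gray → back edge
Back edge closes the cycle 2 → 5 → 8 → 3 → 1 → 2; its vertices are {1, 2, 3, 5, 8}.

1, 2, 3, 5, 8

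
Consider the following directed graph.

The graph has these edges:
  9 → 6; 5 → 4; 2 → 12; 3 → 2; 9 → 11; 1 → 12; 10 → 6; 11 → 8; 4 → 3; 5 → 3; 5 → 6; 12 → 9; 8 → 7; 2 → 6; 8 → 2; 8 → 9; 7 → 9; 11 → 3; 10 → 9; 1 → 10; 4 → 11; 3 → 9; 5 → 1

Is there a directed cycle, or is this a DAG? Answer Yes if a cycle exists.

Yes

DFS with white/gray/black marking, starting from 1:
1 gray
  12 gray
    9 gray
      6 gray
      6 black
      11 gray
        3 gray
          2 gray
            2→6: 6 black — skip
            2→12: 12 is gray → back edge
Back edge found, so a cycle exists: 12 → 9 → 11 → 3 → 2 → 12.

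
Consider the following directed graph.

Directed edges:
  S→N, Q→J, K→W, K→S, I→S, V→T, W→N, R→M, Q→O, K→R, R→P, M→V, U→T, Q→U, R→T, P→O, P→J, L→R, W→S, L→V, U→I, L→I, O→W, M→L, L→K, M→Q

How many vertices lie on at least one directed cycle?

4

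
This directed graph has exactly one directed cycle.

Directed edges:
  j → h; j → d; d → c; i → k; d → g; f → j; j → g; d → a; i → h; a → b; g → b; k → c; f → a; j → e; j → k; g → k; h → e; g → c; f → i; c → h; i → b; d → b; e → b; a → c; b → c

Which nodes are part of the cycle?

b, c, e, h

DFS with gray/black marking from h:
h gray
  e gray
    b gray
      c gray
        c→h: h is gray → back edge
Back edge closes the cycle h → e → b → c → h; its vertices are {b, c, e, h}.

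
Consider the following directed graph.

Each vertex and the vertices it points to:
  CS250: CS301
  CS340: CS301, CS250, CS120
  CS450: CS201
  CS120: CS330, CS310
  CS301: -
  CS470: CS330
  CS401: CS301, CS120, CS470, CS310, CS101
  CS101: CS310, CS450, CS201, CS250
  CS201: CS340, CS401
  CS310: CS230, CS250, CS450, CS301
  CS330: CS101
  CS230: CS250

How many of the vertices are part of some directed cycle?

9

A vertex is on a directed cycle iff it belongs to a strongly connected component of size ≥ 2 (or has a self-loop).
The vertices on cycles are {CS101, CS120, CS201, CS310, CS330, CS340, CS401, CS450, CS470} — 9 in total.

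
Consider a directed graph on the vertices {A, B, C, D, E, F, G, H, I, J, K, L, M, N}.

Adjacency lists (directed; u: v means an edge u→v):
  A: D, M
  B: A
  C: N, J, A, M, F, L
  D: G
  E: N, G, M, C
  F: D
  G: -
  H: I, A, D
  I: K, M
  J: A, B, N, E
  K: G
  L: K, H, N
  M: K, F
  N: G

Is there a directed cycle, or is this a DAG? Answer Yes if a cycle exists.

Yes

DFS with white/gray/black marking, starting from B:
B gray
  A gray
    D gray
      G gray
      G black
    D black
    M gray
      K gray
        K→G: G black — skip
      K black
      F gray
        F→D: D black — skip
      F black
    M black
  A black
B black
C gray
  N gray
    N→G: G black — skip
  N black
  J gray
    J→A: A black — skip
    J→B: B black — skip
    J→N: N black — skip
    E gray
      E→N: N black — skip
      E→G: G black — skip
      E→M: M black — skip
      E→C: C is gray → back edge
Back edge found, so a cycle exists: C → J → E → C.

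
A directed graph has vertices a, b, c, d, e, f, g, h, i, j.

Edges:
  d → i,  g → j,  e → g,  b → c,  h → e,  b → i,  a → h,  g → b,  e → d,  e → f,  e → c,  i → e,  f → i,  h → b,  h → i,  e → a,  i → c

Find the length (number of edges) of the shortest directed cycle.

For each vertex v, BFS finds the shortest path from v back to v.
The shortest such closed walk is e → d → i → e, length 3.

3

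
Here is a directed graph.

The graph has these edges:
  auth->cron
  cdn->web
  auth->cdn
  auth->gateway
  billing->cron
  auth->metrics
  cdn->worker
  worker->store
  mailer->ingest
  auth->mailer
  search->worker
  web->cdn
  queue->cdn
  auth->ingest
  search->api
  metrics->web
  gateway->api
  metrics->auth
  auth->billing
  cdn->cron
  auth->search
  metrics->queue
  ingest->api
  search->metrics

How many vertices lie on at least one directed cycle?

A vertex is on a directed cycle iff it belongs to a strongly connected component of size ≥ 2 (or has a self-loop).
The vertices on cycles are {cdn, web, auth, search, metrics} — 5 in total.

5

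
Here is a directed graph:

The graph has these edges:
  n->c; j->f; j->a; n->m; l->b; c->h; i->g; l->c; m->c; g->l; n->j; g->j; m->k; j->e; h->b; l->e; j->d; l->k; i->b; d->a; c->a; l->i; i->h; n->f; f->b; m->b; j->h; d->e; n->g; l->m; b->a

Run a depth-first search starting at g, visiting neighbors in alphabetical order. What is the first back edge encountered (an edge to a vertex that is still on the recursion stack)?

DFS from g (visiting neighbors in alphabetical order); mark gray on enter, black on exit:
g gray
  j gray
    a gray
    a black
    d gray
      d→a: a black — skip
      e gray
      e black
    d black
    j→e: e black — skip
    f gray
      b gray
        b→a: a black — skip
      b black
    f black
    h gray
      h→b: b black — skip
    h black
  j black
  l gray
    l→b: b black — skip
    c gray
      c→a: a black — skip
      c→h: h black — skip
    c black
    l→e: e black — skip
    i gray
      i→b: b black — skip
      i→g: g is gray → back edge
First back edge: i → g.

i->g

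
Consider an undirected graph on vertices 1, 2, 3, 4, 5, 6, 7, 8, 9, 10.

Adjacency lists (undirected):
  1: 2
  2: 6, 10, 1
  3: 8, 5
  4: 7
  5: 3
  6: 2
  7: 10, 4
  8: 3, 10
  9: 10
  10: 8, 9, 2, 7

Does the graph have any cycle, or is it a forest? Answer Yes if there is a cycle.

No

DFS, tracking each vertex's parent; an edge to a visited non-parent vertex closes a cycle.
Start from 1:
visit 1 (parent –)
  visit 2 (parent 1)
    visit 6 (parent 2)
      6–2: parent, skip
    visit 10 (parent 2)
      visit 8 (parent 10)
        visit 3 (parent 8)
          3–8: parent, skip
          visit 5 (parent 3)
            5–3: parent, skip
        8–10: parent, skip
      visit 9 (parent 10)
        9–10: parent, skip
      10–2: parent, skip
      visit 7 (parent 10)
        7–10: parent, skip
        visit 4 (parent 7)
          4–7: parent, skip
    2–1: parent, skip
No non-parent visited neighbor found — the graph is a forest.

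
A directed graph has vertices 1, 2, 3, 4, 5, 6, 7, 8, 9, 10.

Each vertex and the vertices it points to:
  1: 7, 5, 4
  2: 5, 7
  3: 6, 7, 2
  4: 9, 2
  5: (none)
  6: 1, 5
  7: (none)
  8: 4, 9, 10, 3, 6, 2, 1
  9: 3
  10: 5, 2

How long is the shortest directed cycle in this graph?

For each vertex v, BFS finds the shortest path from v back to v.
The shortest such closed walk is 4 → 9 → 3 → 6 → 1 → 4, length 5.

5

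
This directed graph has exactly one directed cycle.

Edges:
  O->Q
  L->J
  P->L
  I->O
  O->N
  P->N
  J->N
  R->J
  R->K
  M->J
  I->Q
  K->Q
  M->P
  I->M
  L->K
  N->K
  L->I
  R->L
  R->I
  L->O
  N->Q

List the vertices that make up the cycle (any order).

I, L, M, P

DFS with gray/black marking from I:
I gray
  M gray
    J gray
      N gray
        Q gray
        Q black
        K gray
          K→Q: Q black — skip
        K black
      N black
    J black
    P gray
      P→N: N black — skip
      L gray
        L→K: K black — skip
        L→I: I is gray → back edge
Back edge closes the cycle I → M → P → L → I; its vertices are {I, L, M, P}.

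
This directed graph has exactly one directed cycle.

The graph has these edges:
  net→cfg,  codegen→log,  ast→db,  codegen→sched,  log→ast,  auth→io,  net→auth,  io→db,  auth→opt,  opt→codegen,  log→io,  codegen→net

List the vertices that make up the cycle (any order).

DFS with gray/black marking from codegen:
codegen gray
  log gray
    io gray
      db gray
      db black
    io black
    ast gray
      ast→db: db black — skip
    ast black
  log black
  sched gray
  sched black
  net gray
    cfg gray
    cfg black
    auth gray
      opt gray
        opt→codegen: codegen is gray → back edge
Back edge closes the cycle codegen → net → auth → opt → codegen; its vertices are {net, opt, auth, codegen}.

net, opt, auth, codegen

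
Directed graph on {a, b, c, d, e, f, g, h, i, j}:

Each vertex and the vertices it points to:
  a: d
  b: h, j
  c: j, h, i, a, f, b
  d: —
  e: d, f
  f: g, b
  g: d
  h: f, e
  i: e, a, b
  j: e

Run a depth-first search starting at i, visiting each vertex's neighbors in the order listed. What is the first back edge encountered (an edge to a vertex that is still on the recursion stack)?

h->f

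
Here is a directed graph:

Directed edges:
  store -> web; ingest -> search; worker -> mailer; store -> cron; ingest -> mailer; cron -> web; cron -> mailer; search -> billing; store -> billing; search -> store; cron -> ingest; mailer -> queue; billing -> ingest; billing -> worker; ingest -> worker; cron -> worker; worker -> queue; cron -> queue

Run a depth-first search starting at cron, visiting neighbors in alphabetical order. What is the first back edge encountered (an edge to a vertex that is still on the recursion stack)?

billing->ingest

DFS from cron (visiting neighbors in alphabetical order); mark gray on enter, black on exit:
cron gray
  ingest gray
    mailer gray
      queue gray
      queue black
    mailer black
    search gray
      billing gray
        billing→ingest: ingest is gray → back edge
First back edge: billing → ingest.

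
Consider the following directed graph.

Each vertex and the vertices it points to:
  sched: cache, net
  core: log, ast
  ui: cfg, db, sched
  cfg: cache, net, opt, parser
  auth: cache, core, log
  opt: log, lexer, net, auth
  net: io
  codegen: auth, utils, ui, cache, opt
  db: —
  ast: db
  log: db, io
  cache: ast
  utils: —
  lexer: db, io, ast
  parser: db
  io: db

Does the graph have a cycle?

No

DFS with white/gray/black marking, starting from ui:
ui gray
  cfg gray
    cache gray
      ast gray
        db gray
        db black
      ast black
    cache black
    net gray
      io gray
        io→db: db black — skip
      io black
    net black
    opt gray
      log gray
        log→db: db black — skip
        log→io: io black — skip
      log black
      lexer gray
        lexer→db: db black — skip
        lexer→io: io black — skip
        lexer→ast: ast black — skip
      lexer black
      opt→net: net black — skip
      auth gray
        auth→cache: cache black — skip
        core gray
          core→log: log black — skip
          core→ast: ast black — skip
        core black
        auth→log: log black — skip
      auth black
    opt black
    parser gray
      parser→db: db black — skip
    parser black
  cfg black
  ui→db: db black — skip
  sched gray
    sched→cache: cache black — skip
    sched→net: net black — skip
  sched black
ui black
codegen gray
  codegen→auth: auth black — skip
  utils gray
  utils black
  codegen→ui: ui black — skip
  codegen→cache: cache black — skip
  codegen→opt: opt black — skip
codegen black
Every edge goes to a white or black vertex — no back edge, so the graph is acyclic.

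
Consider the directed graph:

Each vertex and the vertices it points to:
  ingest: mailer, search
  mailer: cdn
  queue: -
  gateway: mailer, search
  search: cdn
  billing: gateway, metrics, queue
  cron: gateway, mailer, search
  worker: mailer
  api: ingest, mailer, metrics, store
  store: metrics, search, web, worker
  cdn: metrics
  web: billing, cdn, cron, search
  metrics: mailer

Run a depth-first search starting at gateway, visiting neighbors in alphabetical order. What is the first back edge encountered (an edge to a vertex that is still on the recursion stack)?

DFS from gateway (visiting neighbors in alphabetical order); mark gray on enter, black on exit:
gateway gray
  mailer gray
    cdn gray
      metrics gray
        metrics→mailer: mailer is gray → back edge
First back edge: metrics → mailer.

metrics→mailer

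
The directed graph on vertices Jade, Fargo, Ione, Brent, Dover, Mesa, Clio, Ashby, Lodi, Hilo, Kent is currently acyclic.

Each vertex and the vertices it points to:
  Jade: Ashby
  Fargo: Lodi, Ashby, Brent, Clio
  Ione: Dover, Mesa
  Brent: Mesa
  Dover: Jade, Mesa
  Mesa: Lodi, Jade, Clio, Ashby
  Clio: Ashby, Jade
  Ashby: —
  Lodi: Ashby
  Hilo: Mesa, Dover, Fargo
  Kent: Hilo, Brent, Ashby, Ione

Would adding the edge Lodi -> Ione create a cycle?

Adding Lodi→Ione creates a cycle iff Ione can already reach Lodi.
Path from Ione: Ione → Mesa → Lodi.
So Ione → … → Lodi → Ione is a cycle.

Yes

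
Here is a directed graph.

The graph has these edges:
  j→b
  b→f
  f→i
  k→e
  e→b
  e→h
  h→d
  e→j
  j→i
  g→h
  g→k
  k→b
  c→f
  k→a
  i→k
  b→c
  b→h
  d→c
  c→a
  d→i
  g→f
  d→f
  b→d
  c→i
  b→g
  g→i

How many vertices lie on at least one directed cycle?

10

A vertex is on a directed cycle iff it belongs to a strongly connected component of size ≥ 2 (or has a self-loop).
The vertices on cycles are {b, c, d, e, f, g, h, i, j, k} — 10 in total.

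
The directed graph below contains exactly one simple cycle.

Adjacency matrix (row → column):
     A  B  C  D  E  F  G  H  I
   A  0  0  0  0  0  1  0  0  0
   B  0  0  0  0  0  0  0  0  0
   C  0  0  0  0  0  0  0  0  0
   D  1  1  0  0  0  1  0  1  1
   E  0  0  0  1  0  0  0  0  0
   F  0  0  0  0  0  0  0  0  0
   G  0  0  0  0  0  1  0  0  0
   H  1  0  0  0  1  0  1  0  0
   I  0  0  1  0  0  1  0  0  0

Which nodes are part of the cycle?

DFS with gray/black marking from D:
D gray
  I gray
    F gray
    F black
    C gray
    C black
  I black
  B gray
  B black
  D→F: F black — skip
  H gray
    E gray
      E→D: D is gray → back edge
Back edge closes the cycle D → H → E → D; its vertices are {D, E, H}.

D, E, H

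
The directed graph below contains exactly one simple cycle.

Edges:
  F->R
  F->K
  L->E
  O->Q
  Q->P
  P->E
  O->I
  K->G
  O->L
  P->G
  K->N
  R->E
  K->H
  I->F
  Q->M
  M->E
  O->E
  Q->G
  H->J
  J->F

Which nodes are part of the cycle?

F, H, J, K

DFS with gray/black marking from F:
F gray
  R gray
    E gray
    E black
  R black
  K gray
    H gray
      J gray
        J→F: F is gray → back edge
Back edge closes the cycle F → K → H → J → F; its vertices are {F, H, J, K}.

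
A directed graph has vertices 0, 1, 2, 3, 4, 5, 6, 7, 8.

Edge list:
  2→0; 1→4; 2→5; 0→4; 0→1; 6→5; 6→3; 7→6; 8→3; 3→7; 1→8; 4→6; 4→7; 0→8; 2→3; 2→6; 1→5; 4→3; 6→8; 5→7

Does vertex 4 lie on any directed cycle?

No

4 lies on a cycle iff there is a path from 4 back to itself.
Exploring from 4, it never reaches itself; equivalently, its strongly connected component is a singleton.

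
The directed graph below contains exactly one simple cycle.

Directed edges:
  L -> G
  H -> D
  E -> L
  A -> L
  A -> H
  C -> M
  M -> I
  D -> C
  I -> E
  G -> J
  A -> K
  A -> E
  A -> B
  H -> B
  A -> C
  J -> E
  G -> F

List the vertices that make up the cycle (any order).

E, G, J, L

DFS with gray/black marking from L:
L gray
  G gray
    F gray
    F black
    J gray
      E gray
        E→L: L is gray → back edge
Back edge closes the cycle L → G → J → E → L; its vertices are {E, G, J, L}.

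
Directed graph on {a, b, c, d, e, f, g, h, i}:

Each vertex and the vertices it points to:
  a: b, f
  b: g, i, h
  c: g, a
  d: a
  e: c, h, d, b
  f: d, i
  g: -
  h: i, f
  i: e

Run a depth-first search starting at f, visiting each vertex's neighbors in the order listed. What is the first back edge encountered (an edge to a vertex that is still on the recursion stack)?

DFS from f (visiting each vertex's neighbors in the order listed); mark gray on enter, black on exit:
f gray
  d gray
    a gray
      b gray
        g gray
        g black
        i gray
          e gray
            c gray
              c→g: g black — skip
              c→a: a is gray → back edge
First back edge: c → a.

c->a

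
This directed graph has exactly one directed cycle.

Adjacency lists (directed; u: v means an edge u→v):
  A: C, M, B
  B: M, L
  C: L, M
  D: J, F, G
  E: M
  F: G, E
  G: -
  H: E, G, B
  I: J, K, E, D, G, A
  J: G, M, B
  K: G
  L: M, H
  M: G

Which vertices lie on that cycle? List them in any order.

DFS with gray/black marking from B:
B gray
  M gray
    G gray
    G black
  M black
  L gray
    L→M: M black — skip
    H gray
      E gray
        E→M: M black — skip
      E black
      H→G: G black — skip
      H→B: B is gray → back edge
Back edge closes the cycle B → L → H → B; its vertices are {B, H, L}.

B, H, L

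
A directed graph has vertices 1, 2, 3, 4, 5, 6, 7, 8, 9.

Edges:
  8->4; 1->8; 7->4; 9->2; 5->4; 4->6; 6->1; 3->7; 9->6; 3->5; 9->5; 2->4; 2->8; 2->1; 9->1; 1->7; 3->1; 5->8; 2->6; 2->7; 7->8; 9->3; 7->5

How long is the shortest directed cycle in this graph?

For each vertex v, BFS finds the shortest path from v back to v.
The shortest such closed walk is 6 → 1 → 8 → 4 → 6, length 4.

4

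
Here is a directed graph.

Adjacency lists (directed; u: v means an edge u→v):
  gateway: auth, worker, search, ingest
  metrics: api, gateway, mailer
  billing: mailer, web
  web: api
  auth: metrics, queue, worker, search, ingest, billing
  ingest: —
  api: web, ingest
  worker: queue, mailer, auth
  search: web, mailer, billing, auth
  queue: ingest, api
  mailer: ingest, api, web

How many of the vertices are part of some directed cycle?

7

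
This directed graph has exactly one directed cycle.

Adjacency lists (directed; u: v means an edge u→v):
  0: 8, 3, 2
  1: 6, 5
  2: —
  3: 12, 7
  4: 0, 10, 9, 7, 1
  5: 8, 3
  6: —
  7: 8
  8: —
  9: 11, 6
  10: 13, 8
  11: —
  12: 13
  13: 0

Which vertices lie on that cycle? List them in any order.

DFS with gray/black marking from 0:
0 gray
  8 gray
  8 black
  3 gray
    12 gray
      13 gray
        13→0: 0 is gray → back edge
Back edge closes the cycle 0 → 3 → 12 → 13 → 0; its vertices are {0, 3, 12, 13}.

0, 3, 12, 13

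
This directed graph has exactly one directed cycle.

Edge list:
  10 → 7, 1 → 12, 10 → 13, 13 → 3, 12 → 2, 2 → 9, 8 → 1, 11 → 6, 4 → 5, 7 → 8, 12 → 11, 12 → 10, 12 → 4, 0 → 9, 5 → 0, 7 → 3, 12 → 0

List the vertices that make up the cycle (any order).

1, 7, 8, 10, 12

DFS with gray/black marking from 12:
12 gray
  10 gray
    13 gray
      3 gray
      3 black
    13 black
    7 gray
      8 gray
        1 gray
          1→12: 12 is gray → back edge
Back edge closes the cycle 12 → 10 → 7 → 8 → 1 → 12; its vertices are {1, 7, 8, 10, 12}.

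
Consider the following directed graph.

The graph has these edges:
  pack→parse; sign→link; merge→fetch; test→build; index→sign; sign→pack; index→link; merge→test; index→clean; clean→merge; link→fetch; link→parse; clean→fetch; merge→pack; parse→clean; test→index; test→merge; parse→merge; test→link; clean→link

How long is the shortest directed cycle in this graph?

2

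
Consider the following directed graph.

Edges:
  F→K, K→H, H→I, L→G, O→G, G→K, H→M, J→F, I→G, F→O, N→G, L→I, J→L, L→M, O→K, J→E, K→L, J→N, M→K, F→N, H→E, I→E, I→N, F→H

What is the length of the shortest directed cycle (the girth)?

For each vertex v, BFS finds the shortest path from v back to v.
The shortest such closed walk is L → G → K → L, length 3.

3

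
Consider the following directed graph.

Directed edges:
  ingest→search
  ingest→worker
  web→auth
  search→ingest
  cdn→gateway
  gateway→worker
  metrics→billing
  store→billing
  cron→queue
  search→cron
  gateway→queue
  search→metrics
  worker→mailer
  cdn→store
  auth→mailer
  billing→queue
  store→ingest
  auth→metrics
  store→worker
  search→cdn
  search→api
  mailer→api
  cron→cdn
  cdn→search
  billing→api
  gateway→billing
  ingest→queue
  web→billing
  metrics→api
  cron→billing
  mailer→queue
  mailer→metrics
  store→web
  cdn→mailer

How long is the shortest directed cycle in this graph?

2

For each vertex v, BFS finds the shortest path from v back to v.
The shortest such closed walk is search → cdn → search, length 2.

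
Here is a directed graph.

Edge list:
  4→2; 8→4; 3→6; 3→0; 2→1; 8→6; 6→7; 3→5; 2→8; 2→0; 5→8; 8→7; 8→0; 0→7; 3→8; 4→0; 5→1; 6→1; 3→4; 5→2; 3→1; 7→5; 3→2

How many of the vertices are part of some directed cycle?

7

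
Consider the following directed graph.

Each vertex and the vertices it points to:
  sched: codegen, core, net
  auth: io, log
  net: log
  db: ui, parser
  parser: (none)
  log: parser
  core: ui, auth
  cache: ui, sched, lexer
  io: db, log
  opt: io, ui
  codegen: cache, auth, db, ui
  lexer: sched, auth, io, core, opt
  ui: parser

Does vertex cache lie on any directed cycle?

Yes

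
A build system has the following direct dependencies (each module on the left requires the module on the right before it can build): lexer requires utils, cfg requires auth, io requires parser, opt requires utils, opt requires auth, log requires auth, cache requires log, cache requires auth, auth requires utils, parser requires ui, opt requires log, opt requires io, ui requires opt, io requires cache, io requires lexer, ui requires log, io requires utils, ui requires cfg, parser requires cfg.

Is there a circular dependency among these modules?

Yes

DFS with white/gray/black marking, starting from auth:
auth gray
  utils gray
  utils black
auth black
ui gray
  log gray
    log→auth: auth black — skip
  log black
  cfg gray
    cfg→auth: auth black — skip
  cfg black
  opt gray
    opt→log: log black — skip
    opt→auth: auth black — skip
    opt→utils: utils black — skip
    io gray
      io→utils: utils black — skip
      cache gray
        cache→auth: auth black — skip
        cache→log: log black — skip
      cache black
      lexer gray
        lexer→utils: utils black — skip
      lexer black
      parser gray
        parser→ui: ui is gray → back edge
Back edge found, so a cycle exists: ui → opt → io → parser → ui.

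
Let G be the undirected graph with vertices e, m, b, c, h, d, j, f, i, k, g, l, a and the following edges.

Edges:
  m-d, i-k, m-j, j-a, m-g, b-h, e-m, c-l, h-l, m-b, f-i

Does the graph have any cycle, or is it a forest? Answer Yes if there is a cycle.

No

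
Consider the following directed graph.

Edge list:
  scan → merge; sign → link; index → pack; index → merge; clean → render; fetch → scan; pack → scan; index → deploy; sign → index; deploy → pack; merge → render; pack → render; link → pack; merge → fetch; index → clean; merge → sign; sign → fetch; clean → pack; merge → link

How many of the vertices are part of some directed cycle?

A vertex is on a directed cycle iff it belongs to a strongly connected component of size ≥ 2 (or has a self-loop).
The vertices on cycles are {link, pack, scan, sign, clean, fetch, index, merge, deploy} — 9 in total.

9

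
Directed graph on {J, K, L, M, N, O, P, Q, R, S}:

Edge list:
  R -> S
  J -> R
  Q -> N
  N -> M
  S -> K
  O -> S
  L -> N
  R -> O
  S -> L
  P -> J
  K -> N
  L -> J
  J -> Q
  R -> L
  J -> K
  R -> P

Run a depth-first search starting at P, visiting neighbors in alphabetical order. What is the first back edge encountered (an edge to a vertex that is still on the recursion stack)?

L->J

DFS from P (visiting neighbors in alphabetical order); mark gray on enter, black on exit:
P gray
  J gray
    K gray
      N gray
        M gray
        M black
      N black
    K black
    Q gray
      Q→N: N black — skip
    Q black
    R gray
      L gray
        L→J: J is gray → back edge
First back edge: L → J.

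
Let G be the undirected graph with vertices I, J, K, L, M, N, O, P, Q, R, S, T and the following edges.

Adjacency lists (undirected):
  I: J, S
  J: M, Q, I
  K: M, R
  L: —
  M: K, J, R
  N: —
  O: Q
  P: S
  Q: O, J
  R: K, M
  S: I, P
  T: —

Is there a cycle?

Yes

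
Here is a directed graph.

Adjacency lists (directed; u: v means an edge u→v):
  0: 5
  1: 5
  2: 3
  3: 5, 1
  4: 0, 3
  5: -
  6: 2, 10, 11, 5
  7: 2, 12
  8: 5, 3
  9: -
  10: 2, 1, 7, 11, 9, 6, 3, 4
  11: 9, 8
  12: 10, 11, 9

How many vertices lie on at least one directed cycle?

A vertex is on a directed cycle iff it belongs to a strongly connected component of size ≥ 2 (or has a self-loop).
The vertices on cycles are {6, 7, 10, 12} — 4 in total.

4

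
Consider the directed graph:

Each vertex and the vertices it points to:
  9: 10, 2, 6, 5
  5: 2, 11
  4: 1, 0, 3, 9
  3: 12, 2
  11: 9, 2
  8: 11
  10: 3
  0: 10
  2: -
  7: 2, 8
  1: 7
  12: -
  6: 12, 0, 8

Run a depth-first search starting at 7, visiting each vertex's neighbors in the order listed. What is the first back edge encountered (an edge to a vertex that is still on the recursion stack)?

6->8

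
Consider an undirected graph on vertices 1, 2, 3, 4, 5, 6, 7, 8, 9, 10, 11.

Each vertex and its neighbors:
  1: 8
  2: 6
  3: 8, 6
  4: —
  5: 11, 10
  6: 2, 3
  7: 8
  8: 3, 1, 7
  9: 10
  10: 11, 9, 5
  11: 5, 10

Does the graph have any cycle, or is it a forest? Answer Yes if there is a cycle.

DFS, tracking each vertex's parent; an edge to a visited non-parent vertex closes a cycle.
Start from 6:
visit 6 (parent –)
  visit 2 (parent 6)
    2–6: parent, skip
  visit 3 (parent 6)
    visit 8 (parent 3)
      8–3: parent, skip
      visit 1 (parent 8)
        1–8: parent, skip
      visit 7 (parent 8)
        7–8: parent, skip
    3–6: parent, skip
visit 4 (parent –)
visit 5 (parent –)
  visit 11 (parent 5)
    11–5: parent, skip
    visit 10 (parent 11)
      10–11: parent, skip
      visit 9 (parent 10)
        9–10: parent, skip
      10–5: 5 visited and ≠ parent → cycle
Cycle: 5 – 11 – 10 – 5.

Yes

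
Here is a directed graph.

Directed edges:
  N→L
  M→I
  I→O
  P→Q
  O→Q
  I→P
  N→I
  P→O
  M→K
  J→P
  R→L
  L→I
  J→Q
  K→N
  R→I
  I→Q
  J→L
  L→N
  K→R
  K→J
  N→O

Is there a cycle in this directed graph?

Yes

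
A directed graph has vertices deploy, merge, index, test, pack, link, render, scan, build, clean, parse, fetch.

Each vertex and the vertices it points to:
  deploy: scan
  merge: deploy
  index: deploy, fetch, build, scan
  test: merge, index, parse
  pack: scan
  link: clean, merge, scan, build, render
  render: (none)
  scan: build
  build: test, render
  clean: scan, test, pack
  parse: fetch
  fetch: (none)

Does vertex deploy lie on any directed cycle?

deploy is on a cycle iff deploy can reach itself via ≥1 edge.
deploy → scan → build → test → merge → deploy — yes.

Yes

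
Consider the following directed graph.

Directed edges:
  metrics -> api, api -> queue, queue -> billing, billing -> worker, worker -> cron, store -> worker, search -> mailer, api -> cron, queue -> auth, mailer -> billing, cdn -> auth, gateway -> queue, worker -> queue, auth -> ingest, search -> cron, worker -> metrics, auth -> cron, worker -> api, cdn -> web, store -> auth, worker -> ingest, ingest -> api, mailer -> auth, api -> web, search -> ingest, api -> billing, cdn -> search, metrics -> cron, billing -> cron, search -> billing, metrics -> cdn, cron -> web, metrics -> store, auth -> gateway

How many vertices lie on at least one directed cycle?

12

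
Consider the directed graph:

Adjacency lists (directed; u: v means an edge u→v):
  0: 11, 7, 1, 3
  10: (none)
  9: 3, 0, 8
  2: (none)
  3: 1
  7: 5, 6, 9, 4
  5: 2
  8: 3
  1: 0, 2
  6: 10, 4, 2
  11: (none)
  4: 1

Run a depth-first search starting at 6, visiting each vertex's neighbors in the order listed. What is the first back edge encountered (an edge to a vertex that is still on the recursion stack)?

7->6

DFS from 6 (visiting each vertex's neighbors in the order listed); mark gray on enter, black on exit:
6 gray
  10 gray
  10 black
  4 gray
    1 gray
      0 gray
        11 gray
        11 black
        7 gray
          5 gray
            2 gray
            2 black
          5 black
          7→6: 6 is gray → back edge
First back edge: 7 → 6.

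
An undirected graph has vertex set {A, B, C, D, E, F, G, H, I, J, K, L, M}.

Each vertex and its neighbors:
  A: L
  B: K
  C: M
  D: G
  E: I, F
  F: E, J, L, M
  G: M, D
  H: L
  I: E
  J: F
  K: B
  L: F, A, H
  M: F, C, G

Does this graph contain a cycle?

No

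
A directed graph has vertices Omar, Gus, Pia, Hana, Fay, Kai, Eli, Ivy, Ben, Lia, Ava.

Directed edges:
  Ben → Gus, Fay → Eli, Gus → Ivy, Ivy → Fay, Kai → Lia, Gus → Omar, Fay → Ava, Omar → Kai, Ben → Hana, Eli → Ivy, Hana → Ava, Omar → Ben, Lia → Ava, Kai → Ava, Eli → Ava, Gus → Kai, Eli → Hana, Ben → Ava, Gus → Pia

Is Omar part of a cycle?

Yes

Omar is on a cycle iff Omar can reach itself via ≥1 edge.
Omar → Ben → Gus → Omar — yes.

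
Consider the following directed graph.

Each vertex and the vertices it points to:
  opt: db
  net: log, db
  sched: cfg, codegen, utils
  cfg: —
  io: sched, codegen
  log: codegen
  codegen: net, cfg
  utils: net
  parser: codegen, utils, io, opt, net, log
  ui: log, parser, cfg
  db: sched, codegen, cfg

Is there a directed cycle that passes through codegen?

codegen is on a cycle iff codegen can reach itself via ≥1 edge.
codegen → net → log → codegen — yes.

Yes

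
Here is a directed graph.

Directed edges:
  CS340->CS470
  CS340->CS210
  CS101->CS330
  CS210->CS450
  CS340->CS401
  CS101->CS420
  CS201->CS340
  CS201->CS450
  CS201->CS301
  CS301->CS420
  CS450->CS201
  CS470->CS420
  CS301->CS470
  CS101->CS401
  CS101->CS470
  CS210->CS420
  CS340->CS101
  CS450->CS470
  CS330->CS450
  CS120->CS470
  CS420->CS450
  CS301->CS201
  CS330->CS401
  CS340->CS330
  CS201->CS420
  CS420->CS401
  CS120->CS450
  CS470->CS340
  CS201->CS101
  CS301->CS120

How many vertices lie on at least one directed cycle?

A vertex is on a directed cycle iff it belongs to a strongly connected component of size ≥ 2 (or has a self-loop).
The vertices on cycles are {CS101, CS120, CS201, CS210, CS301, CS330, CS340, CS420, CS450, CS470} — 10 in total.

10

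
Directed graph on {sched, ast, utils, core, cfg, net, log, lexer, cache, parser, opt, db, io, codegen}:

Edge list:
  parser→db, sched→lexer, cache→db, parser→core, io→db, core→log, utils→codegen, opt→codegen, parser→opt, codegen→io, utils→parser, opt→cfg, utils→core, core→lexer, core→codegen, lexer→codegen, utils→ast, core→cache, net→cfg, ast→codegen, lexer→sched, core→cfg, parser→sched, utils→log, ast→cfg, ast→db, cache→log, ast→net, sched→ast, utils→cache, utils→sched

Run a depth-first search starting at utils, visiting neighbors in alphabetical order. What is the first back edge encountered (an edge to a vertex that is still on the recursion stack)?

sched->lexer

DFS from utils (visiting neighbors in alphabetical order); mark gray on enter, black on exit:
utils gray
  ast gray
    cfg gray
    cfg black
    codegen gray
      io gray
        db gray
        db black
      io black
    codegen black
    ast→db: db black — skip
    net gray
      net→cfg: cfg black — skip
    net black
  ast black
  cache gray
    cache→db: db black — skip
    log gray
    log black
  cache black
  utils→codegen: codegen black — skip
  core gray
    core→cache: cache black — skip
    core→cfg: cfg black — skip
    core→codegen: codegen black — skip
    lexer gray
      lexer→codegen: codegen black — skip
      sched gray
        sched→ast: ast black — skip
        sched→lexer: lexer is gray → back edge
First back edge: sched → lexer.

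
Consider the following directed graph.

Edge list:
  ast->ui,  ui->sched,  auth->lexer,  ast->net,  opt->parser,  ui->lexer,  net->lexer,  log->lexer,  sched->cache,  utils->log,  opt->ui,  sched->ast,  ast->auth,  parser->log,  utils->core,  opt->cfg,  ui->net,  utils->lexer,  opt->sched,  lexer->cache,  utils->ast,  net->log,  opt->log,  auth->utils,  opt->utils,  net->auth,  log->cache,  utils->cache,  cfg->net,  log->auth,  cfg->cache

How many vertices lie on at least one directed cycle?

A vertex is on a directed cycle iff it belongs to a strongly connected component of size ≥ 2 (or has a self-loop).
The vertices on cycles are {ui, ast, log, net, auth, sched, utils} — 7 in total.

7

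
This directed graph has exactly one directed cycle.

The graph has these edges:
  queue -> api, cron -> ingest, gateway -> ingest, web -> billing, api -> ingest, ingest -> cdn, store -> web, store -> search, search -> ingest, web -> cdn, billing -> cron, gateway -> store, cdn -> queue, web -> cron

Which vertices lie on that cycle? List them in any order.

api, cdn, queue, ingest

DFS with gray/black marking from cdn:
cdn gray
  queue gray
    api gray
      ingest gray
        ingest→cdn: cdn is gray → back edge
Back edge closes the cycle cdn → queue → api → ingest → cdn; its vertices are {api, cdn, queue, ingest}.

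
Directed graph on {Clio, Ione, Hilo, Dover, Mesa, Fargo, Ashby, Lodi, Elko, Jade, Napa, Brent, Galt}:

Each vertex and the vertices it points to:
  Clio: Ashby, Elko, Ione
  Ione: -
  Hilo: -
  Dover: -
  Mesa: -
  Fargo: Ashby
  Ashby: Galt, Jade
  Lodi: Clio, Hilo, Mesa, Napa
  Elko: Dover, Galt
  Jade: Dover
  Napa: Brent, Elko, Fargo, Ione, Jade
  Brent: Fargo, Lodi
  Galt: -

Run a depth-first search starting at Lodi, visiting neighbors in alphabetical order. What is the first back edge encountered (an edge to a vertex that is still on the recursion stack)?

DFS from Lodi (visiting neighbors in alphabetical order); mark gray on enter, black on exit:
Lodi gray
  Clio gray
    Ashby gray
      Galt gray
      Galt black
      Jade gray
        Dover gray
        Dover black
      Jade black
    Ashby black
    Elko gray
      Elko→Dover: Dover black — skip
      Elko→Galt: Galt black — skip
    Elko black
    Ione gray
    Ione black
  Clio black
  Hilo gray
  Hilo black
  Mesa gray
  Mesa black
  Napa gray
    Brent gray
      Fargo gray
        Fargo→Ashby: Ashby black — skip
      Fargo black
      Brent→Lodi: Lodi is gray → back edge
First back edge: Brent → Lodi.

Brent->Lodi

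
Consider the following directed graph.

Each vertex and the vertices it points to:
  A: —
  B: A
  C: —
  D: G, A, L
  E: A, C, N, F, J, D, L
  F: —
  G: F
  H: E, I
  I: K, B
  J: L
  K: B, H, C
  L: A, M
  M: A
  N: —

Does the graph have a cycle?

Yes

DFS with white/gray/black marking, starting from C:
C gray
C black
A gray
A black
B gray
  B→A: A black — skip
B black
D gray
  G gray
    F gray
    F black
  G black
  D→A: A black — skip
  L gray
    L→A: A black — skip
    M gray
      M→A: A black — skip
    M black
  L black
D black
E gray
  E→A: A black — skip
  E→C: C black — skip
  N gray
  N black
  E→F: F black — skip
  J gray
    J→L: L black — skip
  J black
  E→D: D black — skip
  E→L: L black — skip
E black
H gray
  H→E: E black — skip
  I gray
    K gray
      K→B: B black — skip
      K→H: H is gray → back edge
Back edge found, so a cycle exists: H → I → K → H.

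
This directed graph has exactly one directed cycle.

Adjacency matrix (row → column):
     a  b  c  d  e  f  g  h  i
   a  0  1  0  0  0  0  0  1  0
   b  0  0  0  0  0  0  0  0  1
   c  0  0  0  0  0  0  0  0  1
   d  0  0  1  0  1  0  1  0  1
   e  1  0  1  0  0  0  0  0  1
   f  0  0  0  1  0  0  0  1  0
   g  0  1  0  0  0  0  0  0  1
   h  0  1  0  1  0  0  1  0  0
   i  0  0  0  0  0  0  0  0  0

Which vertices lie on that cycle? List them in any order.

a, d, e, h

DFS with gray/black marking from d:
d gray
  i gray
  i black
  e gray
    a gray
      b gray
        b→i: i black — skip
      b black
      h gray
        h→d: d is gray → back edge
Back edge closes the cycle d → e → a → h → d; its vertices are {a, d, e, h}.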